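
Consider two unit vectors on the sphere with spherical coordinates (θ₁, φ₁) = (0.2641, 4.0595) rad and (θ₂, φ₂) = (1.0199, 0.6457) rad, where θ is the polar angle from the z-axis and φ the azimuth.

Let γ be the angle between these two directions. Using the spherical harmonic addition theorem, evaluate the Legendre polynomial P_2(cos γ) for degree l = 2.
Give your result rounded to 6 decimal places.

-0.372917

Term-by-term m-sum for l=2 (normalisation 4π/5 = 2.513274):
  m=-2: Y*=-0.006894+0.025403i  Y=+0.077337-0.269560i  product +0.006314+0.003823i
  m=-1: Y*=-0.118261-0.154636i  Y=+0.275196-0.207344i  product -0.064608-0.018034i
  m=+0: Y*=+0.566309-0.000000i  Y=-0.056139+0.000000i  product -0.031792+0.000000i
  m=+1: Y*=+0.118261-0.154636i  Y=-0.275196-0.207344i  product -0.064608+0.018034i
  m=+2: Y*=-0.006894-0.025403i  Y=+0.077337+0.269560i  product +0.006314-0.003823i
Σ over m = -0.148379+0.000000i; ×(4π/5) → -0.372917+0.000000i. Real part: -0.372917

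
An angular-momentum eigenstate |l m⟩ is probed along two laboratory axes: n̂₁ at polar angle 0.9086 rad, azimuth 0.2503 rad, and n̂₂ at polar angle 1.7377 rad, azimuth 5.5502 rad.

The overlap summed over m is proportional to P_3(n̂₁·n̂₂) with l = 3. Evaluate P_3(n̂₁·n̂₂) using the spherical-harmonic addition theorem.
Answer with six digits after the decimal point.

Expand P_3 via completeness: Σ_{m} conj(Y_{3,m}) at Ω₁ times Y_{3,m} at Ω₂ —
  [-3]  conj(Y_{3,-3})(Ω₁) = (0.149614, 0.139632) ; Y_{3,-3}(Ω₂) = (-0.235104, 0.323702) ; Δ = (-0.080374, 0.015602)
  [-2]  conj(Y_{3,-2})(Ω₁) = (0.342864, 0.187574) ; Y_{3,-2}(Ω₂) = (-0.017275, -0.164190) ; Δ = (0.024875, -0.059535)
  [-1]  conj(Y_{3,-1})(Ω₁) = (0.219820, 0.056199) ; Y_{3,-1}(Ω₂) = (-0.204160, -0.183807) ; Δ = (-0.034549, -0.051878)
  [+0]  conj(Y_{3,0})(Ω₁) = (-0.254640, -0.000000) ; Y_{3,0}(Ω₂) = (0.177432, 0.000000) ; Δ = (-0.045181, -0.000000)
  [+1]  conj(Y_{3,1})(Ω₁) = (-0.219820, 0.056199) ; Y_{3,1}(Ω₂) = (0.204160, -0.183807) ; Δ = (-0.034549, 0.051878)
  [+2]  conj(Y_{3,2})(Ω₁) = (0.342864, -0.187574) ; Y_{3,2}(Ω₂) = (-0.017275, 0.164190) ; Δ = (0.024875, 0.059535)
  [+3]  conj(Y_{3,3})(Ω₁) = (-0.149614, 0.139632) ; Y_{3,3}(Ω₂) = (0.235104, 0.323702) ; Δ = (-0.080374, -0.015602)
Accumulated sum (-0.225277, 0.000000); after 4π/(2l+1) scaling, (-0.404416, 0.000000) ⇒ P_3 = -0.404416

-0.404416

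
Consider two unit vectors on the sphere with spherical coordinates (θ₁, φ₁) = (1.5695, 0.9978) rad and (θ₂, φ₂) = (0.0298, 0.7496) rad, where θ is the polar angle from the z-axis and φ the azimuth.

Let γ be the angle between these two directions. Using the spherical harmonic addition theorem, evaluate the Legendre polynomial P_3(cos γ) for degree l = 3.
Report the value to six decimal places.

-0.045199

Summing Y*_{l m}(θ₁,φ₁)·Y_{l m}(θ₂,φ₂) over m ∈ [−3, 3]; prefactor 4π/(2·3+1) = 1.795196:
  m=-3: Y*=-0.412650+0.061603i  Y=-0.000007-0.000009i  product +0.000003+0.000003i
  m=-2: Y*=-0.000546+0.001207i  Y=+0.000065-0.000905i  product +0.000001+0.000001i
  m=-1: Y*=-0.175211-0.271559i  Y=+0.028162-0.026215i  product -0.012053-0.003055i
  m=+0: Y*=-0.001451-0.000000i  Y=+0.744366+0.000000i  product -0.001080-0.000000i
  m=+1: Y*=+0.175211-0.271559i  Y=-0.028162-0.026215i  product -0.012053+0.003055i
  m=+2: Y*=-0.000546-0.001207i  Y=+0.000065+0.000905i  product +0.000001-0.000001i
  m=+3: Y*=+0.412650+0.061603i  Y=+0.000007-0.000009i  product +0.000003-0.000003i
Σ over m = -0.025178+0.000000i; ×(4π/7) → -0.045199+0.000000i. Real part: -0.045199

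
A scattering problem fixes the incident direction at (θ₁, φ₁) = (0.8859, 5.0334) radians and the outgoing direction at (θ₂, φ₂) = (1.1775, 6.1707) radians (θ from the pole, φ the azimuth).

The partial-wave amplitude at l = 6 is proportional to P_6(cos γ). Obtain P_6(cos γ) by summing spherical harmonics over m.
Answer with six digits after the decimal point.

Term-by-term m-sum for l=6 (normalisation 4π/13 = 0.966644):
  m=-6: Y*=(0.036265, -0.097745)  Y=(0.234201, 0.187426)  product (0.026813, -0.016095)
  m=-5: Y*=(0.294813, 0.010104)  Y=(0.364728, 0.229901)  product (0.105204, 0.071463)
  m=-4: Y*=(0.123514, 0.418861)  Y=(0.143938, 0.069519)  product (-0.011341, 0.068877)
  m=-3: Y*=(-0.220307, 0.153244)  Y=(-0.256976, -0.090167)  product (0.070431, -0.019516)
  m=-2: Y*=(0.143717, 0.107456)  Y=(-0.252391, -0.057758)  product (-0.030066, -0.035422)
  m=-1: Y*=(-0.109580, 0.329551)  Y=(0.189214, 0.021374)  product (-0.027778, 0.060013)
  m=+0: Y*=(0.087581, -0.000000)  Y=(0.277057, 0.000000)  product (0.024265, 0.000000)
  m=+1: Y*=(0.109580, 0.329551)  Y=(-0.189214, 0.021374)  product (-0.027778, -0.060013)
  m=+2: Y*=(0.143717, -0.107456)  Y=(-0.252391, 0.057758)  product (-0.030066, 0.035422)
  m=+3: Y*=(0.220307, 0.153244)  Y=(0.256976, -0.090167)  product (0.070431, 0.019516)
  m=+4: Y*=(0.123514, -0.418861)  Y=(0.143938, -0.069519)  product (-0.011341, -0.068877)
  m=+5: Y*=(-0.294813, 0.010104)  Y=(-0.364728, 0.229901)  product (0.105204, -0.071463)
  m=+6: Y*=(0.036265, 0.097745)  Y=(0.234201, -0.187426)  product (0.026813, 0.016095)
Total Σ_m = (0.290792, -0.000000). Multiply by 0.966644: (0.281092, -0.000000). P_6(cos γ) = 0.281092

0.281092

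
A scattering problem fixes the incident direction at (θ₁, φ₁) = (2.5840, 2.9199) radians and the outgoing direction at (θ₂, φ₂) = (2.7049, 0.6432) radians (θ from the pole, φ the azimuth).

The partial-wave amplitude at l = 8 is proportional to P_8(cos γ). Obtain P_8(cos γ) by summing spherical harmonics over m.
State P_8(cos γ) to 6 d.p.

0.264026

Term-by-term m-sum for l=8 (normalisation 4π/17 = 0.739198):
  m=-8: -0.000638-0.003103i × +0.000222+0.000479i = +0.000001-0.000001i  (running Σ = +0.000001-0.000001i)
  m=-7: +0.000385-0.020316i × +0.000943-0.004424i = -0.000090-0.000021i  (running Σ = -0.000088-0.000022i)
  m=-6: +0.019298-0.078641i × -0.018370+0.016034i = +0.000906+0.001754i  (running Σ = +0.000818+0.001732i)
  m=-5: +0.099583-0.199822i × +0.092652-0.006907i = +0.007846-0.019202i  (running Σ = +0.008665-0.017469i)
  m=-4: +0.267750-0.328390i × -0.214116-0.136877i = -0.102279+0.033665i  (running Σ = -0.093614+0.016195i)
  m=-3: +0.388630-0.304793i × +0.167090+0.445528i = +0.200730+0.122218i  (running Σ = +0.107116+0.138413i)
  m=-2: +0.163447-0.077625i × +0.143269-0.490110i = -0.014628-0.091228i  (running Σ = +0.092488+0.047185i)
  m=-1: -0.332512+0.074947i × -0.048809+0.036584i = +0.013488-0.015823i  (running Σ = +0.105976+0.031363i)
  m=0: -0.307245-0.000000i × -0.472676+0.000000i = +0.145227+0.000000i  (running Σ = +0.251203+0.031363i)
  m=1: +0.332512+0.074947i × +0.048809+0.036584i = +0.013488+0.015823i  (running Σ = +0.264691+0.047185i)
  m=2: +0.163447+0.077625i × +0.143269+0.490110i = -0.014628+0.091228i  (running Σ = +0.250063+0.138413i)
  m=3: -0.388630-0.304793i × -0.167090+0.445528i = +0.200730-0.122218i  (running Σ = +0.450793+0.016195i)
  m=4: +0.267750+0.328390i × -0.214116+0.136877i = -0.102279-0.033665i  (running Σ = +0.348514-0.017469i)
  m=5: -0.099583-0.199822i × -0.092652-0.006907i = +0.007846+0.019202i  (running Σ = +0.356361+0.001732i)
  m=6: +0.019298+0.078641i × -0.018370-0.016034i = +0.000906-0.001754i  (running Σ = +0.357267-0.000022i)
  m=7: -0.000385-0.020316i × -0.000943-0.004424i = -0.000090+0.000021i  (running Σ = +0.357177-0.000001i)
  m=8: -0.000638+0.003103i × +0.000222-0.000479i = +0.000001+0.000001i  (running Σ = +0.357179-0.000000i)
Accumulated sum +0.357179-0.000000i; after 4π/(2l+1) scaling, +0.264026-0.000000i ⇒ P_8 = 0.264026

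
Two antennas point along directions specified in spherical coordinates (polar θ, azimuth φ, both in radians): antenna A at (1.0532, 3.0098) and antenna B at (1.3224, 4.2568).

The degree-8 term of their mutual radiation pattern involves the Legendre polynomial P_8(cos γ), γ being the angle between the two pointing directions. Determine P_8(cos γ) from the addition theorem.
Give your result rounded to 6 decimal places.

Addition theorem: P_8(cos γ) = (4π/17) Σ_m Y*_{lm}(Ω₁) Y_{lm}(Ω₂), m = −8…8:
  m=-8: (0.082779, -0.145773) × (-0.351891, -0.193667) = (-0.057361, 0.035265)  (running Σ = (-0.057361, 0.035265))
  m=-7: (-0.230524, 0.304344) × (-0.019361, 0.407043) = (-0.119418, -0.099726)  (running Σ = (-0.176779, -0.064461))
  m=-6: (0.304685, -0.307967) × (-0.026756, 0.011567) = (-0.004590, 0.011765)  (running Σ = (-0.181369, -0.052696))
  m=-5: (-0.105988, 0.082082) × (0.272229, 0.232642) = (-0.047948, -0.002312)  (running Σ = (-0.229317, -0.055009))
  m=-4: (-0.245003, 0.142622) × (0.024830, -0.096614) = (0.007696, 0.027212)  (running Σ = (-0.221621, -0.027796))
  m=-3: (0.269016, -0.112275) × (0.300863, -0.062251) = (0.073948, -0.050526)  (running Σ = (-0.147674, -0.078322))
  m=-2: (0.142616, -0.038487) × (-0.093554, -0.120639) = (-0.017985, -0.013604)  (running Σ = (-0.165659, -0.091927))
  m=-1: (-0.320461, 0.042481) × (0.123117, -0.251276) = (-0.028780, 0.085754)  (running Σ = (-0.194439, -0.006173))
  m=0: (-0.102269, -0.000000) × (-0.167256, 0.000000) = (0.017105, 0.000000)  (running Σ = (-0.177334, -0.006173))
  m=1: (0.320461, 0.042481) × (-0.123117, -0.251276) = (-0.028780, -0.085754)  (running Σ = (-0.206114, -0.091927))
  m=2: (0.142616, 0.038487) × (-0.093554, 0.120639) = (-0.017985, 0.013604)  (running Σ = (-0.224099, -0.078322))
  m=3: (-0.269016, -0.112275) × (-0.300863, -0.062251) = (0.073948, 0.050526)  (running Σ = (-0.150151, -0.027796))
  m=4: (-0.245003, -0.142622) × (0.024830, 0.096614) = (0.007696, -0.027212)  (running Σ = (-0.142455, -0.055009))
  m=5: (0.105988, 0.082082) × (-0.272229, 0.232642) = (-0.047948, 0.002312)  (running Σ = (-0.190404, -0.052696))
  m=6: (0.304685, 0.307967) × (-0.026756, -0.011567) = (-0.004590, -0.011765)  (running Σ = (-0.194994, -0.064461))
  m=7: (0.230524, 0.304344) × (0.019361, 0.407043) = (-0.119418, 0.099726)  (running Σ = (-0.314412, 0.035265))
  m=8: (0.082779, 0.145773) × (-0.351891, 0.193667) = (-0.057361, -0.035265)  (running Σ = (-0.371773, 0.000000))
Σ over m = (-0.371773, 0.000000); ×(4π/17) → (-0.274814, 0.000000). Real part: -0.274814

-0.274814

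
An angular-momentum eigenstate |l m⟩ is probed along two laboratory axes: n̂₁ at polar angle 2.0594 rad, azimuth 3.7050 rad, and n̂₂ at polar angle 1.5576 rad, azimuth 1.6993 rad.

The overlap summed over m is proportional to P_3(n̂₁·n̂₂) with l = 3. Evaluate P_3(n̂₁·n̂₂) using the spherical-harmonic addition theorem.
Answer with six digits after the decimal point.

Expand P_3 via completeness: Σ_{m} conj(Y_{3,m}) at Ω₁ times Y_{3,m} at Ω₂ —
  m=-3: Y*=+0.034222-0.285188i  Y=+0.156849+0.386501i  product +0.115593-0.031505i
  m=-2: Y*=-0.160655-0.337756i  Y=-0.013041+0.003427i  product +0.003253+0.003854i
  m=-1: Y*=-0.024524-0.015492i  Y=+0.041376+0.320209i  product +0.003946-0.008494i
  m=+0: Y*=+0.332527-0.000000i  Y=-0.014769+0.000000i  product -0.004911+0.000000i
  m=+1: Y*=+0.024524-0.015492i  Y=-0.041376+0.320209i  product +0.003946+0.008494i
  m=+2: Y*=-0.160655+0.337756i  Y=-0.013041-0.003427i  product +0.003253-0.003854i
  m=+3: Y*=-0.034222-0.285188i  Y=-0.156849+0.386501i  product +0.115593+0.031505i
Total Σ_m = +0.240672+0.000000i. Multiply by 1.795196: +0.432054+0.000000i. P_3(cos γ) = 0.432054

0.432054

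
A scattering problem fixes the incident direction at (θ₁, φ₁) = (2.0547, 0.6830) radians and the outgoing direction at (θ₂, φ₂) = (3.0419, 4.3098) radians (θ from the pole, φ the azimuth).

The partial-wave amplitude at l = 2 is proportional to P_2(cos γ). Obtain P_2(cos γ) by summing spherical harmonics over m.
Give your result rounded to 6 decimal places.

-0.277667

Term-by-term m-sum for l=2 (normalisation 4π/5 = 2.513274):
  term(m=-2) = 0.00065 - 0.00096j   from Y*(Ω₁)=0.06155 + 0.29634j, Y(Ω₂)=-0.00265 - 0.00276j
  term(m=-1) = -0.02153 + 0.01135j   from Y*(Ω₁)=-0.24679 - 0.20079j, Y(Ω₂)=0.02998 - 0.07039j
  term(m=+0) = -0.06873 + 0.00000j   from Y*(Ω₁)=-0.11060 + 0.00000j, Y(Ω₂)=0.62141 + 0.00000j
  term(m=+1) = -0.02153 - 0.01135j   from Y*(Ω₁)=0.24679 - 0.20079j, Y(Ω₂)=-0.02998 - 0.07039j
  term(m=+2) = 0.00065 + 0.00096j   from Y*(Ω₁)=0.06155 - 0.29634j, Y(Ω₂)=-0.00265 + 0.00276j
Accumulated sum -0.11048 + 0.00000j; after 4π/(2l+1) scaling, -0.27767 + 0.00000j ⇒ P_2 = -0.277667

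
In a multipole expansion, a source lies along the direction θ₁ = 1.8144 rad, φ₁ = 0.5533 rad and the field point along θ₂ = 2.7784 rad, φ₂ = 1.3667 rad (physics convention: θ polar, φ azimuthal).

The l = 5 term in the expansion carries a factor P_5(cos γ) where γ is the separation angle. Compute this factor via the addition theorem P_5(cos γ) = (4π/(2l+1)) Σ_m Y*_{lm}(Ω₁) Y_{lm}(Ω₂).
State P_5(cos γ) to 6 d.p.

0.168505

Summing Y*_{l m}(θ₁,φ₁)·Y_{l m}(θ₂,φ₂) over m ∈ [−5, 5]; prefactor 4π/(2·5+1) = 1.142397:
  m=-5: Y*=-0.371764+0.146376i  Y=+0.002239-0.001374i  product -0.000631+0.000838i
  m=-4: Y*=+0.188137-0.251424i  Y=-0.014967-0.015925i  product -0.006820+0.000767i
  m=-3: Y*=+0.013404-0.150038i  Y=-0.061193+0.087129i  product +0.012252+0.010349i
  m=-2: Y*=+0.142282+0.284174i  Y=+0.297548+0.128685i  product +0.005767+0.102865i
  m=-1: Y*=+0.067853+0.041910i  Y=+0.110712-0.534895i  product +0.029930-0.031655i
  m=+0: Y*=-0.314265-0.000000i  Y=-0.211621+0.000000i  product +0.066505+0.000000i
  m=+1: Y*=-0.067853+0.041910i  Y=-0.110712-0.534895i  product +0.029930+0.031655i
  m=+2: Y*=+0.142282-0.284174i  Y=+0.297548-0.128685i  product +0.005767-0.102865i
  m=+3: Y*=-0.013404-0.150038i  Y=+0.061193+0.087129i  product +0.012252-0.010349i
  m=+4: Y*=+0.188137+0.251424i  Y=-0.014967+0.015925i  product -0.006820-0.000767i
  m=+5: Y*=+0.371764+0.146376i  Y=-0.002239-0.001374i  product -0.000631-0.000838i
Accumulated sum +0.147501+0.000000i; after 4π/(2l+1) scaling, +0.168505+0.000000i ⇒ P_5 = 0.168505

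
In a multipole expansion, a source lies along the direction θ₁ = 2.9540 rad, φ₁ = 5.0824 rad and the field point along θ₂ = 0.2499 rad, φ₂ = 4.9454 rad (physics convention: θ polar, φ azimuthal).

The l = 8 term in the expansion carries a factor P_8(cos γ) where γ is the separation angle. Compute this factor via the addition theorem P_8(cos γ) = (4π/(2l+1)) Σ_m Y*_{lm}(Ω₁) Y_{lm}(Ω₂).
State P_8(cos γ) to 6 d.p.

-0.406292

Expand P_8 via completeness: Σ_{m} conj(Y_{8,m}) at Ω₁ times Y_{8,m} at Ω₂ —
  m=-8: -0.000001+0.000000i × -0.000002-0.000007i = +0.000000+0.000000i  (running Σ = +0.000000+0.000000i)
  m=-7: +0.000008+0.000014i × -0.000113+0.000007i = -0.000000-0.000000i  (running Σ = -0.000000-0.000000i)
  m=-6: +0.000129-0.000170i × -0.000194+0.001110i = +0.000000+0.000000i  (running Σ = +0.000000+0.000000i)
  m=-5: -0.001989-0.000570i × +0.007422+0.003188i = -0.000013-0.000011i  (running Σ = -0.000013-0.000010i)
  m=-4: +0.001352+0.014859i × +0.025562-0.034422i = +0.000546+0.000333i  (running Σ = +0.000533+0.000323i)
  m=-3: +0.070989-0.035239i × -0.106801-0.127047i = -0.012059-0.005255i  (running Σ = -0.011525-0.004933i)
  m=-2: -0.217200-0.198332i × -0.392528+0.197430i = +0.124414+0.034969i  (running Σ = +0.112888+0.030036i)
  m=-1: -0.240059+0.618907i × +0.152829+0.643976i = -0.435249-0.060005i  (running Σ = -0.322361-0.029969i)
  m=0: +0.534257-0.000000i × +0.177973+0.000000i = +0.095083+0.000000i  (running Σ = -0.227278-0.029969i)
  m=1: +0.240059+0.618907i × -0.152829+0.643976i = -0.435249+0.060005i  (running Σ = -0.662527+0.030036i)
  m=2: -0.217200+0.198332i × -0.392528-0.197430i = +0.124414-0.034969i  (running Σ = -0.538113-0.004933i)
  m=3: -0.070989-0.035239i × +0.106801-0.127047i = -0.012059+0.005255i  (running Σ = -0.550172+0.000323i)
  m=4: +0.001352-0.014859i × +0.025562+0.034422i = +0.000546-0.000333i  (running Σ = -0.549626-0.000010i)
  m=5: +0.001989-0.000570i × -0.007422+0.003188i = -0.000013+0.000011i  (running Σ = -0.549639+0.000000i)
  m=6: +0.000129+0.000170i × -0.000194-0.001110i = +0.000000-0.000000i  (running Σ = -0.549638-0.000000i)
  m=7: -0.000008+0.000014i × +0.000113+0.000007i = -0.000000+0.000000i  (running Σ = -0.549638+0.000000i)
  m=8: -0.000001-0.000000i × -0.000002+0.000007i = +0.000000-0.000000i  (running Σ = -0.549638-0.000000i)
Total Σ_m = -0.549638-0.000000i. Multiply by 0.739198: -0.406292-0.000000i. P_8(cos γ) = -0.406292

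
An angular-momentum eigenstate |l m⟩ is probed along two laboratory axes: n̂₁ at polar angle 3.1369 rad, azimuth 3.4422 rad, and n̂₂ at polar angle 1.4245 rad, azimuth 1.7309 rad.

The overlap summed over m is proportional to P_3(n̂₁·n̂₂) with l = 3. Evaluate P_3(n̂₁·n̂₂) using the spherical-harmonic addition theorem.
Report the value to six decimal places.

Term-by-term m-sum for l=3 (normalisation 4π/7 = 1.795196):
  m=-3: Y*=(-0.000000, -0.000000)  Y=(0.186668, 0.358284)  product (0.000000, -0.000000)
  m=-2: Y*=(-0.000019, -0.000013)  Y=(-0.138402, 0.045897)  product (0.000003, 0.000001)
  m=-1: Y*=(-0.005794, -0.001796)  Y=(0.045555, 0.282102)  product (0.000243, -0.001716)
  m=+0: Y*=(-0.746303, -0.000000)  Y=(-0.157419, 0.000000)  product (0.117483, 0.000000)
  m=+1: Y*=(0.005794, -0.001796)  Y=(-0.045555, 0.282102)  product (0.000243, 0.001716)
  m=+2: Y*=(-0.000019, 0.000013)  Y=(-0.138402, -0.045897)  product (0.000003, -0.000001)
  m=+3: Y*=(0.000000, -0.000000)  Y=(-0.186668, 0.358284)  product (0.000000, 0.000000)
Accumulated sum (0.117974, -0.000000); after 4π/(2l+1) scaling, (0.211787, -0.000000) ⇒ P_3 = 0.211787

0.211787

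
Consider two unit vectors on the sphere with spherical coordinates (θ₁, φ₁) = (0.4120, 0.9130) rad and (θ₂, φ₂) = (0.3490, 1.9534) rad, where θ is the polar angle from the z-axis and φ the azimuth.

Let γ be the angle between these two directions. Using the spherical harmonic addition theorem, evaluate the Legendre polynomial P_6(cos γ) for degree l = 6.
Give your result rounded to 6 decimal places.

Term-by-term m-sum for l=6 (normalisation 4π/13 = 0.966644):
  m=-6: +0.001380-0.001436i × +0.000512+0.000578i = +0.000002+0.000000i  (running Σ = +0.000002+0.000000i)
  m=-5: -0.002319-0.015618i × -0.006927+0.002468i = +0.000055+0.000102i  (running Σ = +0.000056+0.000103i)
  m=-4: -0.065929-0.036913i × +0.001716-0.042476i = -0.001681+0.002737i  (running Σ = -0.001625+0.002840i)
  m=-3: -0.219905+0.093647i × +0.149848+0.067455i = -0.039269-0.000801i  (running Σ = -0.040894+0.002039i)
  m=-2: -0.120656+0.462474i × -0.297714+0.285928i = -0.096313-0.172184i  (running Σ = -0.137208-0.170145i)
  m=-1: +0.284265+0.367943i × -0.209637-0.520921i = +0.132077-0.225214i  (running Σ = -0.005131-0.395359i)
  m=0: -0.138091-0.000000i × +0.073373+0.000000i = -0.010132-0.000000i  (running Σ = -0.015263-0.395359i)
  m=1: -0.284265+0.367943i × +0.209637-0.520921i = +0.132077+0.225214i  (running Σ = +0.116814-0.170145i)
  m=2: -0.120656-0.462474i × -0.297714-0.285928i = -0.096313+0.172184i  (running Σ = +0.020500+0.002039i)
  m=3: +0.219905+0.093647i × -0.149848+0.067455i = -0.039269+0.000801i  (running Σ = -0.018769+0.002840i)
  m=4: -0.065929+0.036913i × +0.001716+0.042476i = -0.001681-0.002737i  (running Σ = -0.020450+0.000103i)
  m=5: +0.002319-0.015618i × +0.006927+0.002468i = +0.000055-0.000102i  (running Σ = -0.020396+0.000000i)
  m=6: +0.001380+0.001436i × +0.000512-0.000578i = +0.000002-0.000000i  (running Σ = -0.020394-0.000000i)
Σ over m = -0.020394-0.000000i; ×(4π/13) → -0.019714-0.000000i. Real part: -0.019714

-0.019714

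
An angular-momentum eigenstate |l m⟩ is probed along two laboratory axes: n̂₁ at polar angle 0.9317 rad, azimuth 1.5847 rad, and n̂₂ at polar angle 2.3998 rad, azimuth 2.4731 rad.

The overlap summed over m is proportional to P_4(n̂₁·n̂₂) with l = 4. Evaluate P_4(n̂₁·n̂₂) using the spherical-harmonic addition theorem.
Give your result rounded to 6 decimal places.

0.339555

Term-by-term m-sum for l=4 (normalisation 4π/9 = 1.396263):
  [-4]  conj(Y_{4,-4})(Ω₁) = (0.183377, 0.010209) ; Y_{4,-4}(Ω₂) = (-0.082302, 0.041561) ; Δ = (-0.015517, 0.006781)
  [-3]  conj(Y_{4,-3})(Ω₁) = (0.016098, -0.385705) ; Y_{4,-3}(Ω₂) = (-0.119842, 0.258112) ; Δ = (0.097626, 0.050378)
  [-2]  conj(Y_{4,-2})(Ω₁) = (-0.321077, -0.008931) ; Y_{4,-2}(Ω₂) = (0.099227, 0.416628) ; Δ = (-0.028139, -0.134656)
  [-1]  conj(Y_{4,-1})(Ω₁) = (0.001605, -0.115399) ; Y_{4,-1}(Ω₂) = (0.148836, 0.117551) ; Δ = (0.013804, -0.016987)
  [+0]  conj(Y_{4,0})(Ω₁) = (-0.343074, -0.000000) ; Y_{4,0}(Ω₂) = (-0.313746, 0.000000) ; Δ = (0.107638, 0.000000)
  [+1]  conj(Y_{4,1})(Ω₁) = (-0.001605, -0.115399) ; Y_{4,1}(Ω₂) = (-0.148836, 0.117551) ; Δ = (0.013804, 0.016987)
  [+2]  conj(Y_{4,2})(Ω₁) = (-0.321077, 0.008931) ; Y_{4,2}(Ω₂) = (0.099227, -0.416628) ; Δ = (-0.028139, 0.134656)
  [+3]  conj(Y_{4,3})(Ω₁) = (-0.016098, -0.385705) ; Y_{4,3}(Ω₂) = (0.119842, 0.258112) ; Δ = (0.097626, -0.050378)
  [+4]  conj(Y_{4,4})(Ω₁) = (0.183377, -0.010209) ; Y_{4,4}(Ω₂) = (-0.082302, -0.041561) ; Δ = (-0.015517, -0.006781)
Accumulated sum (0.243188, 0.000000); after 4π/(2l+1) scaling, (0.339555, 0.000000) ⇒ P_4 = 0.339555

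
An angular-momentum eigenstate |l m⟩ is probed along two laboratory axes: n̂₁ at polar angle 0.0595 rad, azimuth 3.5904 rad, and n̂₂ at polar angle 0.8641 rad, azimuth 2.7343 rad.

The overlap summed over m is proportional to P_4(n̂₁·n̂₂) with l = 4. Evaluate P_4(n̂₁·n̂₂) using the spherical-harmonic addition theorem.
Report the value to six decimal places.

Summing Y*_{l m}(θ₁,φ₁)·Y_{l m}(θ₂,φ₂) over m ∈ [−4, 4]; prefactor 4π/(2·4+1) = 1.396263:
  m=-4: Y*=-0.000001+0.000005i  Y=-0.008637+0.147784i  product -0.000001-0.000000i
  m=-3: Y*=-0.000058-0.000256i  Y=-0.122221-0.335953i  product -0.000079+0.000051i
  m=-2: Y*=+0.004407+0.005526i  Y=+0.259064+0.274646i  product -0.000376+0.002642i
  m=-1: Y*=-0.100578-0.048437i  Y=+0.010434+0.004501i  product -0.000831-0.000958i
  m=+0: Y*=+0.831368-0.000000i  Y=-0.362515+0.000000i  product -0.301383+0.000000i
  m=+1: Y*=+0.100578-0.048437i  Y=-0.010434+0.004501i  product -0.000831+0.000958i
  m=+2: Y*=+0.004407-0.005526i  Y=+0.259064-0.274646i  product -0.000376-0.002642i
  m=+3: Y*=+0.000058-0.000256i  Y=+0.122221-0.335953i  product -0.000079-0.000051i
  m=+4: Y*=-0.000001-0.000005i  Y=-0.008637-0.147784i  product -0.000001+0.000000i
Total Σ_m = -0.303957+0.000000i. Multiply by 1.396263: -0.424405+0.000000i. P_4(cos γ) = -0.424405

-0.424405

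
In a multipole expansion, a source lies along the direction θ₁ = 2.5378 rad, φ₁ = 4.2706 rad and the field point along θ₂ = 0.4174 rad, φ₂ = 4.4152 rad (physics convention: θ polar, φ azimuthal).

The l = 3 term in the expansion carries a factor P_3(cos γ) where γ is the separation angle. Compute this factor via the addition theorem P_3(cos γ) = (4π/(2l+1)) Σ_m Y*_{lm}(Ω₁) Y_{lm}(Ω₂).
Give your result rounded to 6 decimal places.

0.425883

Addition theorem: P_3(cos γ) = (4π/7) Σ_m Y*_{lm}(Ω₁) Y_{lm}(Ω₂), m = −3…3:
  m=-3: Y*=0.07407 + 0.01855j  Y=0.02163 - 0.01746j  product 0.00193 - 0.00089j
  m=-2: Y*=0.17205 - 0.20964j  Y=-0.12720 - 0.08598j  product -0.03991 + 0.01187j
  m=-1: Y*=-0.18736 - 0.39614j  Y=-0.12194 + 0.39815j  product 0.18057 - 0.02629j
  m=+0: Y*=-0.11925 + 0.00000j  Y=0.40197 + 0.00000j  product -0.04794 + 0.00000j
  m=+1: Y*=0.18736 - 0.39614j  Y=0.12194 + 0.39815j  product 0.18057 + 0.02629j
  m=+2: Y*=0.17205 + 0.20964j  Y=-0.12720 + 0.08598j  product -0.03991 - 0.01187j
  m=+3: Y*=-0.07407 + 0.01855j  Y=-0.02163 - 0.01746j  product 0.00193 + 0.00089j
Σ over m = 0.23723 + 0.00000j; ×(4π/7) → 0.42588 + 0.00000j. Real part: 0.425883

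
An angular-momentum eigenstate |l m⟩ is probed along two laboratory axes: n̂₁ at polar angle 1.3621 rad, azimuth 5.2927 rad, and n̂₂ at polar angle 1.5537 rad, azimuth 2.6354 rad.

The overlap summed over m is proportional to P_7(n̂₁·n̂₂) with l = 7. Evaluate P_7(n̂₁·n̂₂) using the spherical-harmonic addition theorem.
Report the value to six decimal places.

0.407474

Addition theorem: P_7(cos γ) = (4π/15) Σ_m Y*_{lm}(Ω₁) Y_{lm}(Ω₂), m = −7…7:
  term(m=-7) = 0.20765 - 0.05268j   from Y*(Ω₁)=0.34135 - 0.25961j, Y(Ω₂)=0.45975 + 0.19533j
  term(m=-6) = -0.01056 - 0.00254j   from Y*(Ω₁)=0.32035 + 0.11342j, Y(Ω₂)=-0.03178 + 0.00333j
  term(m=-5) = 0.03990 + 0.03501j   from Y*(Ω₁)=-0.03455 - 0.14116j, Y(Ω₂)=-0.29926 + 0.20944j
  term(m=-4) = -0.00458 - 0.01193j   from Y*(Ω₁)=0.23193 - 0.24874j, Y(Ω₂)=0.01647 - 0.03376j
  term(m=-3) = -0.00173 + 0.01459j   from Y*(Ω₁)=-0.04394 - 0.00755j, Y(Ω₂)=-0.01720 - 0.32917j
  term(m=-2) = 0.00741 - 0.01079j   from Y*(Ω₁)=-0.13042 - 0.29992j, Y(Ω₂)=0.02121 + 0.03394j
  term(m=-1) = -0.00146 + 0.00077j   from Y*(Ω₁)=-0.00285 + 0.00435j, Y(Ω₂)=0.27708 + 0.15360j
  term(m=+0) = 0.01310 + 0.00000j   from Y*(Ω₁)=-0.32145 + 0.00000j, Y(Ω₂)=-0.04075 + 0.00000j
  term(m=+1) = -0.00146 - 0.00077j   from Y*(Ω₁)=0.00285 + 0.00435j, Y(Ω₂)=-0.27708 + 0.15360j
  term(m=+2) = 0.00741 + 0.01079j   from Y*(Ω₁)=-0.13042 + 0.29992j, Y(Ω₂)=0.02121 - 0.03394j
  term(m=+3) = -0.00173 - 0.01459j   from Y*(Ω₁)=0.04394 - 0.00755j, Y(Ω₂)=0.01720 - 0.32917j
  term(m=+4) = -0.00458 + 0.01193j   from Y*(Ω₁)=0.23193 + 0.24874j, Y(Ω₂)=0.01647 + 0.03376j
  term(m=+5) = 0.03990 - 0.03501j   from Y*(Ω₁)=0.03455 - 0.14116j, Y(Ω₂)=0.29926 + 0.20944j
  term(m=+6) = -0.01056 + 0.00254j   from Y*(Ω₁)=0.32035 - 0.11342j, Y(Ω₂)=-0.03178 - 0.00333j
  term(m=+7) = 0.20765 + 0.05268j   from Y*(Ω₁)=-0.34135 - 0.25961j, Y(Ω₂)=-0.45975 + 0.19533j
Accumulated sum 0.48639 + 0.00000j; after 4π/(2l+1) scaling, 0.40747 + 0.00000j ⇒ P_7 = 0.407474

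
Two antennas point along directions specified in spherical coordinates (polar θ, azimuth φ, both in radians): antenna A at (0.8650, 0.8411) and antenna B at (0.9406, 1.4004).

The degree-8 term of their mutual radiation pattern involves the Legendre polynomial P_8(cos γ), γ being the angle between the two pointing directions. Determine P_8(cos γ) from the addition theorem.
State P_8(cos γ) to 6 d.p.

-0.408610

Summing Y*_{l m}(θ₁,φ₁)·Y_{l m}(θ₂,φ₂) over m ∈ [−8, 8]; prefactor 4π/(2·8+1) = 0.739198:
  term(m=-8) = -0.00128 + 0.00528j   from Y*(Ω₁)=0.05237 + 0.02501j, Y(Ω₂)=0.01929 + 0.09155j
  term(m=-7) = -0.03864 + 0.03773j   from Y*(Ω₁)=0.18257 - 0.07622j, Y(Ω₂)=-0.25370 + 0.10075j
  term(m=-6) = -0.16730 + 0.03639j   from Y*(Ω₁)=0.12746 - 0.36708j, Y(Ω₂)=-0.22970 - 0.37599j
  term(m=-5) = -0.15293 - 0.05498j   from Y*(Ω₁)=-0.21651 - 0.38992j, Y(Ω₂)=0.27423 - 0.23995j
  term(m=-4) = 0.00301 + 0.00383j   from Y*(Ω₁)=-0.17348 - 0.03931j, Y(Ω₂)=-0.02128 - 0.01726j
  term(m=-3) = -0.00995 - 0.09254j   from Y*(Ω₁)=0.21075 - 0.14991j, Y(Ω₂)=0.17605 - 0.31386j
  term(m=-2) = 0.02436 - 0.05015j   from Y*(Ω₁)=0.03695 - 0.33033j, Y(Ω₂)=0.15809 + 0.05606j
  term(m=-1) = 0.02853 - 0.01786j   from Y*(Ω₁)=0.07713 + 0.08624j, Y(Ω₂)=0.04933 - 0.28672j
  term(m=+0) = 0.07561 + 0.00000j   from Y*(Ω₁)=0.35098 + 0.00000j, Y(Ω₂)=0.21541 + 0.00000j
  term(m=+1) = 0.02853 + 0.01786j   from Y*(Ω₁)=-0.07713 + 0.08624j, Y(Ω₂)=-0.04933 - 0.28672j
  term(m=+2) = 0.02436 + 0.05015j   from Y*(Ω₁)=0.03695 + 0.33033j, Y(Ω₂)=0.15809 - 0.05606j
  term(m=+3) = -0.00995 + 0.09254j   from Y*(Ω₁)=-0.21075 - 0.14991j, Y(Ω₂)=-0.17605 - 0.31386j
  term(m=+4) = 0.00301 - 0.00383j   from Y*(Ω₁)=-0.17348 + 0.03931j, Y(Ω₂)=-0.02128 + 0.01726j
  term(m=+5) = -0.15293 + 0.05498j   from Y*(Ω₁)=0.21651 - 0.38992j, Y(Ω₂)=-0.27423 - 0.23995j
  term(m=+6) = -0.16730 - 0.03639j   from Y*(Ω₁)=0.12746 + 0.36708j, Y(Ω₂)=-0.22970 + 0.37599j
  term(m=+7) = -0.03864 - 0.03773j   from Y*(Ω₁)=-0.18257 - 0.07622j, Y(Ω₂)=0.25370 + 0.10075j
  term(m=+8) = -0.00128 - 0.00528j   from Y*(Ω₁)=0.05237 - 0.02501j, Y(Ω₂)=0.01929 - 0.09155j
Total Σ_m = -0.55277 - 0.00000j. Multiply by 0.739198: -0.40861 - 0.00000j. P_8(cos γ) = -0.408610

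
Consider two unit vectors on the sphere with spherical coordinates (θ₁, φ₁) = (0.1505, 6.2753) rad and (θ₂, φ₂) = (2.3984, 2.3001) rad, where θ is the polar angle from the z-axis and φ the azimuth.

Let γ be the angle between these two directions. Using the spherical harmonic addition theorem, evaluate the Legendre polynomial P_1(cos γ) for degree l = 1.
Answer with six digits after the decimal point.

Term-by-term m-sum for l=1 (normalisation 4π/3 = 4.188790):
  [-1]  conj(Y_{1,-1})(Ω₁) = (0.051799, -0.000408) ; Y_{1,-1}(Ω₂) = (-0.155777, -0.174312) ; Δ = (-0.008140, -0.008966)
  [+0]  conj(Y_{1,0})(Ω₁) = (0.483079, -0.000000) ; Y_{1,0}(Ω₂) = (-0.359764, 0.000000) ; Δ = (-0.173795, 0.000000)
  [+1]  conj(Y_{1,1})(Ω₁) = (-0.051799, -0.000408) ; Y_{1,1}(Ω₂) = (0.155777, -0.174312) ; Δ = (-0.008140, 0.008966)
Σ over m = (-0.190075, 0.000000); ×(4π/3) → (-0.796185, 0.000000). Real part: -0.796185

-0.796185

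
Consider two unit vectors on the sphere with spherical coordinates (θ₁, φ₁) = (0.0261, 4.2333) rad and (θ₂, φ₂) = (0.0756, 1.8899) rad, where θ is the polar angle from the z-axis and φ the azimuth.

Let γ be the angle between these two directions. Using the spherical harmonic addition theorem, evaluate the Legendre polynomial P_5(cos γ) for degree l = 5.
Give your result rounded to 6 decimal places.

Term-by-term m-sum for l=5 (normalisation 4π/11 = 1.142397):
  m=-5: Y*=-0.000000+0.000000i  Y=-0.000001+0.000000i  product +0.000000-0.000000i
  m=-4: Y*=-0.000000-0.000001i  Y=+0.000014-0.000046i  product -0.000000+0.000000i
  m=-3: Y*=+0.000049+0.000007i  Y=+0.000969+0.000682i  product +0.000000+0.000000i
  m=-2: Y*=-0.001326+0.001886i  Y=-0.015353+0.011388i  product -0.000001-0.000044i
  m=-1: Y*=-0.030750-0.059198i  Y=-0.059504-0.180099i  product -0.008832+0.009061i
  m=+0: Y*=+0.930828-0.000000i  Y=+0.895916+0.000000i  product +0.833944+0.000000i
  m=+1: Y*=+0.030750-0.059198i  Y=+0.059504-0.180099i  product -0.008832-0.009061i
  m=+2: Y*=-0.001326-0.001886i  Y=-0.015353-0.011388i  product -0.000001+0.000044i
  m=+3: Y*=-0.000049+0.000007i  Y=-0.000969+0.000682i  product +0.000000-0.000000i
  m=+4: Y*=-0.000000+0.000001i  Y=+0.000014+0.000046i  product -0.000000-0.000000i
  m=+5: Y*=+0.000000+0.000000i  Y=+0.000001+0.000000i  product +0.000000+0.000000i
Σ over m = +0.816279-0.000000i; ×(4π/11) → +0.932515-0.000000i. Real part: 0.932515

0.932515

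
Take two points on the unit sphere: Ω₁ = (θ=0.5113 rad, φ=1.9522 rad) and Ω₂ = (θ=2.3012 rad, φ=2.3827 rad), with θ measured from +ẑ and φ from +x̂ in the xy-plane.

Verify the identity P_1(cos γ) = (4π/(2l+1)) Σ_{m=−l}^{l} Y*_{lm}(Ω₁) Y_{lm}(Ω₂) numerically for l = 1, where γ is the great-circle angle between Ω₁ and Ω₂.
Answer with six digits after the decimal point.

Term-by-term m-sum for l=1 (normalisation 4π/3 = 4.188790):
  term(m=-1) = (0.039538, -0.018157)   from Y*(Ω₁)=(-0.062926, 0.156907), Y(Ω₂)=(-0.186740, -0.177094)
  term(m=+0) = (-0.138905, 0.000000)   from Y*(Ω₁)=(0.426115, -0.000000), Y(Ω₂)=(-0.325981, 0.000000)
  term(m=+1) = (0.039538, 0.018157)   from Y*(Ω₁)=(0.062926, 0.156907), Y(Ω₂)=(0.186740, -0.177094)
Accumulated sum (-0.059829, 0.000000); after 4π/(2l+1) scaling, (-0.250612, 0.000000) ⇒ P_1 = -0.250612

-0.250612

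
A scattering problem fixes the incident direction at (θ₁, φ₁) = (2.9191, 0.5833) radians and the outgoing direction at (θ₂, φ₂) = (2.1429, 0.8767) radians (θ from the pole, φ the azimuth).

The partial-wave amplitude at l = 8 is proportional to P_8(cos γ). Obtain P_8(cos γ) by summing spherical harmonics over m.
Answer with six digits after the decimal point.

Term-by-term m-sum for l=8 (normalisation 4π/17 = 0.739198):
  [-8]  conj(Y_{8,-8})(Ω₁) = -0.000000-0.000003i ; Y_{8,-8}(Ω₂) = +0.095865-0.085862i ; Δ = -0.000000-0.000000i
  [-7]  conj(Y_{8,-7})(Ω₁) = +0.000030+0.000041i ; Y_{8,-7}(Ω₂) = -0.327947-0.048319i ; Δ = -0.000008-0.000015i
  [-6]  conj(Y_{8,-6})(Ω₁) = -0.000540-0.000202i ; Y_{8,-6}(Ω₂) = +0.235214+0.385535i ; Δ = -0.000049-0.000256i
  [-5]  conj(Y_{8,-5})(Ω₁) = +0.004558-0.001044i ; Y_{8,-5}(Ω₂) = +0.083439-0.244485i ; Δ = +0.000125-0.001201i
  [-4]  conj(Y_{8,-4})(Ω₁) = -0.019438+0.020353i ; Y_{8,-4}(Ω₂) = +0.163640-0.062569i ; Δ = -0.001907+0.004547i
  [-3]  conj(Y_{8,-3})(Ω₁) = +0.022113-0.122140i ; Y_{8,-3}(Ω₂) = -0.311316-0.174748i ; Δ = -0.028228+0.034160i
  [-2]  conj(Y_{8,-2})(Ω₁) = +0.148806+0.347882i ; Y_{8,-2}(Ω₂) = +0.000499+0.002700i ; Δ = -0.000865+0.000575i
  [-1]  conj(Y_{8,-1})(Ω₁) = -0.566773-0.374011i ; Y_{8,-1}(Ω₂) = -0.221213+0.265803i ; Δ = +0.224791-0.067914i
  [+0]  conj(Y_{8,0})(Ω₁) = +0.334383-0.000000i ; Y_{8,0}(Ω₂) = +0.055194+0.000000i ; Δ = +0.018456+0.000000i
  [+1]  conj(Y_{8,1})(Ω₁) = +0.566773-0.374011i ; Y_{8,1}(Ω₂) = +0.221213+0.265803i ; Δ = +0.224791+0.067914i
  [+2]  conj(Y_{8,2})(Ω₁) = +0.148806-0.347882i ; Y_{8,2}(Ω₂) = +0.000499-0.002700i ; Δ = -0.000865-0.000575i
  [+3]  conj(Y_{8,3})(Ω₁) = -0.022113-0.122140i ; Y_{8,3}(Ω₂) = +0.311316-0.174748i ; Δ = -0.028228-0.034160i
  [+4]  conj(Y_{8,4})(Ω₁) = -0.019438-0.020353i ; Y_{8,4}(Ω₂) = +0.163640+0.062569i ; Δ = -0.001907-0.004547i
  [+5]  conj(Y_{8,5})(Ω₁) = -0.004558-0.001044i ; Y_{8,5}(Ω₂) = -0.083439-0.244485i ; Δ = +0.000125+0.001201i
  [+6]  conj(Y_{8,6})(Ω₁) = -0.000540+0.000202i ; Y_{8,6}(Ω₂) = +0.235214-0.385535i ; Δ = -0.000049+0.000256i
  [+7]  conj(Y_{8,7})(Ω₁) = -0.000030+0.000041i ; Y_{8,7}(Ω₂) = +0.327947-0.048319i ; Δ = -0.000008+0.000015i
  [+8]  conj(Y_{8,8})(Ω₁) = -0.000000+0.000003i ; Y_{8,8}(Ω₂) = +0.095865+0.085862i ; Δ = -0.000000+0.000000i
Σ over m = +0.406173-0.000000i; ×(4π/17) → +0.300242-0.000000i. Real part: 0.300242

0.300242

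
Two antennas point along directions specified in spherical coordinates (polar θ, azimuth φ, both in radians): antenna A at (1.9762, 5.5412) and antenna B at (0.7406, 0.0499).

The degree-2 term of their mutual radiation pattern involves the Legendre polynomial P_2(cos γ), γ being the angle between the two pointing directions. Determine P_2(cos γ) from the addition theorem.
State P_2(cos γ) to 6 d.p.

-0.468681

Term-by-term m-sum for l=2 (normalisation 4π/5 = 2.513274):
  m=-2: (0.028286, -0.324963) × (0.174981, -0.017521) = (-0.000744, -0.057358)  (running Σ = (-0.000744, -0.057358))
  m=-1: (-0.206387, 0.189203) × (0.384246, -0.019190) = (-0.075673, 0.076661)  (running Σ = (-0.076417, 0.019303))
  m=0: (-0.168220, -0.000000) × (0.200026, 0.000000) = (-0.033648, -0.000000)  (running Σ = (-0.110065, 0.019303))
  m=1: (0.206387, 0.189203) × (-0.384246, -0.019190) = (-0.075673, -0.076661)  (running Σ = (-0.185738, -0.057358))
  m=2: (0.028286, 0.324963) × (0.174981, 0.017521) = (-0.000744, 0.057358)  (running Σ = (-0.186482, 0.000000))
Total Σ_m = (-0.186482, 0.000000). Multiply by 2.513274: (-0.468681, 0.000000). P_2(cos γ) = -0.468681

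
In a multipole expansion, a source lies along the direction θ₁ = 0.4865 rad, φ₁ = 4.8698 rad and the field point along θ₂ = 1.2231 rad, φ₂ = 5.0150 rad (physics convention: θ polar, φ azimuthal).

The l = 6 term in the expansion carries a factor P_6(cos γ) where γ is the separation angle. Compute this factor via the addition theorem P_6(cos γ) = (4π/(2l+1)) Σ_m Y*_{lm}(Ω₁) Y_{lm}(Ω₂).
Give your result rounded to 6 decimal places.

Expand P_6 via completeness: Σ_{m} conj(Y_{6,m}) at Ω₁ times Y_{6,m} at Ω₂ —
  [-6]  conj(Y_{6,-6})(Ω₁) = -0.002958-0.004088i ; Y_{6,-6}(Ω₂) = +0.080876+0.323654i ; Δ = +0.001084-0.001288i
  [-5]  conj(Y_{6,-5})(Ω₁) = +0.023406-0.023329i ; Y_{6,-5}(Ω₂) = +0.418131+0.024170i ; Δ = +0.010351-0.009189i
  [-4]  conj(Y_{6,-4})(Ω₁) = +0.104654+0.076247i ; Y_{6,-4}(Ω₂) = +0.027234-0.072277i ; Δ = +0.008361-0.005487i
  [-3]  conj(Y_{6,-3})(Ω₁) = -0.149781+0.293241i ; Y_{6,-3}(Ω₂) = +0.250464+0.195578i ; Δ = -0.094866+0.044152i
  [-2]  conj(Y_{6,-2})(Ω₁) = -0.479581-0.156177i ; Y_{6,-2}(Ω₂) = +0.152696-0.105640i ; Δ = -0.089729+0.026815i
  [-1]  conj(Y_{6,-1})(Ω₁) = +0.045577-0.287146i ; Y_{6,-1}(Ω₂) = +0.077159+0.247147i ; Δ = +0.074484-0.010892i
  [+0]  conj(Y_{6,0})(Ω₁) = -0.322571-0.000000i ; Y_{6,0}(Ω₂) = +0.210160+0.000000i ; Δ = -0.067792-0.000000i
  [+1]  conj(Y_{6,1})(Ω₁) = -0.045577-0.287146i ; Y_{6,1}(Ω₂) = -0.077159+0.247147i ; Δ = +0.074484+0.010892i
  [+2]  conj(Y_{6,2})(Ω₁) = -0.479581+0.156177i ; Y_{6,2}(Ω₂) = +0.152696+0.105640i ; Δ = -0.089729-0.026815i
  [+3]  conj(Y_{6,3})(Ω₁) = +0.149781+0.293241i ; Y_{6,3}(Ω₂) = -0.250464+0.195578i ; Δ = -0.094866-0.044152i
  [+4]  conj(Y_{6,4})(Ω₁) = +0.104654-0.076247i ; Y_{6,4}(Ω₂) = +0.027234+0.072277i ; Δ = +0.008361+0.005487i
  [+5]  conj(Y_{6,5})(Ω₁) = -0.023406-0.023329i ; Y_{6,5}(Ω₂) = -0.418131+0.024170i ; Δ = +0.010351+0.009189i
  [+6]  conj(Y_{6,6})(Ω₁) = -0.002958+0.004088i ; Y_{6,6}(Ω₂) = +0.080876-0.323654i ; Δ = +0.001084+0.001288i
Accumulated sum -0.248423-0.000000i; after 4π/(2l+1) scaling, -0.240136-0.000000i ⇒ P_6 = -0.240136

-0.240136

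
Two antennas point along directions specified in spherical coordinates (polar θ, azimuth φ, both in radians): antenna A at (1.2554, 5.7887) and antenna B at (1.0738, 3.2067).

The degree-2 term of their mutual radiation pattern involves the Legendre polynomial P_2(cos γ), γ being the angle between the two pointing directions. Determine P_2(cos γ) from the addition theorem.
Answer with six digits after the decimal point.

Summing Y*_{l m}(θ₁,φ₁)·Y_{l m}(θ₂,φ₂) over m ∈ [−2, 2]; prefactor 4π/(2·2+1) = 2.513274:
  m=-2: (0.191852, -0.291665) × (0.295937, -0.038755) = (0.045473, -0.093750)  (running Σ = (0.045473, -0.093750))
  m=-1: (0.200529, -0.108118) × (-0.323093, 0.021065) = (-0.062512, 0.039156)  (running Σ = (-0.017039, -0.054593))
  m=0: (-0.224351, -0.000000) × (-0.100301, 0.000000) = (0.022503, 0.000000)  (running Σ = (0.005463, -0.054593))
  m=1: (-0.200529, -0.108118) × (0.323093, 0.021065) = (-0.062512, -0.039156)  (running Σ = (-0.057049, -0.093750))
  m=2: (0.191852, 0.291665) × (0.295937, 0.038755) = (0.045473, 0.093750)  (running Σ = (-0.011576, 0.000000))
Total Σ_m = (-0.011576, 0.000000). Multiply by 2.513274: (-0.029093, 0.000000). P_2(cos γ) = -0.029093

-0.029093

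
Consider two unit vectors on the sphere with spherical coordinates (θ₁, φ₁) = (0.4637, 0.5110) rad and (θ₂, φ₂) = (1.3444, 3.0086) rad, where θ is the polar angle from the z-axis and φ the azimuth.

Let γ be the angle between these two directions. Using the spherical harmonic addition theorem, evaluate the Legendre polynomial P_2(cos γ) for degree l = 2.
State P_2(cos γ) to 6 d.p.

-0.467240

Expand P_2 via completeness: Σ_{m} conj(Y_{2,m}) at Ω₁ times Y_{2,m} at Ω₂ —
  m=-2: +0.040309+0.065924i × +0.353912+0.096420i = +0.007910+0.027218i  (running Σ = +0.007910+0.027218i)
  m=-1: +0.269565+0.151138i × -0.167494-0.022408i = -0.041764-0.031355i  (running Σ = -0.033854-0.004137i)
  m=0: +0.441509-0.000000i × -0.267718+0.000000i = -0.118200+0.000000i  (running Σ = -0.152054-0.004137i)
  m=1: -0.269565+0.151138i × +0.167494-0.022408i = -0.041764+0.031355i  (running Σ = -0.193818+0.027218i)
  m=2: +0.040309-0.065924i × +0.353912-0.096420i = +0.007910-0.027218i  (running Σ = -0.185909+0.000000i)
Accumulated sum -0.185909+0.000000i; after 4π/(2l+1) scaling, -0.467240+0.000000i ⇒ P_2 = -0.467240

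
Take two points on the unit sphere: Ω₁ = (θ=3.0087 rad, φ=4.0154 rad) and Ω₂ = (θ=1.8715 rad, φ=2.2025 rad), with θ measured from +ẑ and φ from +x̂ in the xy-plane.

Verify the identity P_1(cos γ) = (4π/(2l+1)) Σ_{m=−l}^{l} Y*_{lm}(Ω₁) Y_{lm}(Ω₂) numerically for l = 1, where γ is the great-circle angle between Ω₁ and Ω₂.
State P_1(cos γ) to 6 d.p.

0.263239

Expand P_1 via completeness: Σ_{m} conj(Y_{1,m}) at Ω₁ times Y_{1,m} at Ω₂ —
  [-1]  conj(Y_{1,-1})(Ω₁) = -0.029386-0.035102i ; Y_{1,-1}(Ω₂) = -0.194867-0.266310i ; Δ = -0.003622+0.014666i
  [+0]  conj(Y_{1,0})(Ω₁) = -0.484294-0.000000i ; Y_{1,0}(Ω₂) = -0.144720+0.000000i ; Δ = +0.070087+0.000000i
  [+1]  conj(Y_{1,1})(Ω₁) = +0.029386-0.035102i ; Y_{1,1}(Ω₂) = +0.194867-0.266310i ; Δ = -0.003622-0.014666i
Total Σ_m = +0.062844+0.000000i. Multiply by 4.188790: +0.263239+0.000000i. P_1(cos γ) = 0.263239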